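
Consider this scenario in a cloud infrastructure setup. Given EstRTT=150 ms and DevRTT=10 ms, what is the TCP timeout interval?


Given: EstRTT = 150 ms, DevRTT = 10 ms
Timeout = EstRTT + 4 * DevRTT
4 * DevRTT = 4 * 10 = 40
Timeout = 150 + 40 = 190 ms

190


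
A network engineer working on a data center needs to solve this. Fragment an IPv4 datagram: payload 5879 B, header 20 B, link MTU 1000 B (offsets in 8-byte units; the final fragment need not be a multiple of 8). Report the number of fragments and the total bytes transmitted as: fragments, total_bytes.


Max data per non-final fragment = floor((MTU - header)/8)*8 = floor((1000 - 20)/8)*8 = floor(980/8)*8 = 976 B
Final fragment needs no 8-byte alignment: it can carry up to MTU - header = 980 B
Non-final fragments needed = ceil((payload - 980) / 976) = ceil(4899/976) = ceil(5.0195) = 6
Number of fragments = 6 + 1 = 7
Fragment sizes (data): 6 * 976 B + 23 B (last, 23 <= 980 OK)
Total bytes sent = payload + n_frags * header = 5879 + 7*20 = 5879 + 140 = 6019 B

7, 6019


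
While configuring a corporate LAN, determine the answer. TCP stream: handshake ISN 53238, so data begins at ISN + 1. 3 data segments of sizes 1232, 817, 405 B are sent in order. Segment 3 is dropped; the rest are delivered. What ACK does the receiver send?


SYN uses sequence number 53238; first data byte = ISN + 1 = 53239.
Segment 1: SEQ = 53239, len = 1232 B, covers [53239, 54470]
Segment 2: SEQ = 54471, len = 817 B, covers [54471, 55287]
Segment 3: SEQ = 55288, len = 405 B, covers [55288, 55692] [LOST]
In-order data received: bytes [53239, 55287] (segments 1..2).
Segment 3 missing -> gap begins at byte 55288.
Cumulative ACK = next expected in-order byte = 53239 + 1232 + 817 = 55288

55288


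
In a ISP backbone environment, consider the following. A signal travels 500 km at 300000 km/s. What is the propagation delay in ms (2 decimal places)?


Given: distance = 500 km, speed = 300000 km/s
Delay = distance / speed = 500 / 300000 seconds
Delay in ms = 500 * 1000 / 300000
Delay = 1.6667 ms
Rounded to 2 dp = 1.67 ms

1.67


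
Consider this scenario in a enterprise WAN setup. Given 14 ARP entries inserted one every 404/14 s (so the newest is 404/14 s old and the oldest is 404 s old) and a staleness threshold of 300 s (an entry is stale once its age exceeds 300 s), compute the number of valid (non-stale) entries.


Ages are k * 404/14 s for k = 1..14 (spacing = 28.8571 s).
Entry k is valid iff k * 404/14 <= 300 iff k <= 14 * 300 / 404 = 10.3960
n_valid = floor(10.3960) = 10
(n_stale = 14 - 10 = 4)

10


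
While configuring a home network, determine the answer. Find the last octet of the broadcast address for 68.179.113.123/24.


Given: IP = 68.179.113.123, prefix = /24
Host bits = 32 - 24 = 8
Network last octet = 123 AND mask = 0
Host part size = 2^8 - 1 = 255
Broadcast last octet = 0 OR 255 = 255

255


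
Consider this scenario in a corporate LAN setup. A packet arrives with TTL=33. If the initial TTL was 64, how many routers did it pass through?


Given: initial TTL = 64, received TTL = 33
Hops = initial TTL - received TTL
Hops = 64 - 33 = 31

31


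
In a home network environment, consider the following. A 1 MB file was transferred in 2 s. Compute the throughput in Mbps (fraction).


Given: file = 1 MB, time = 2 s
File in Mb = 1 * 8 = 8 Mb
Throughput = 8 / 2 Mbps
Throughput = 4 Mbps

4


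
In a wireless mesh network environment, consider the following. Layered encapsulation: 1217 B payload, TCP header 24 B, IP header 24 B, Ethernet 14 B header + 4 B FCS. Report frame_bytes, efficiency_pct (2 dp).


TCP segment = 1217 + 24 = 1241 B
IP packet = 1241 + 24 = 1265 B
Ethernet frame = 1265 + 14 + 4 = 1283 B
Efficiency = app / frame = 1217 / 1283 = 0.948558 = 94.8558% -> 94.86% (2 dp)

1283, 94.86


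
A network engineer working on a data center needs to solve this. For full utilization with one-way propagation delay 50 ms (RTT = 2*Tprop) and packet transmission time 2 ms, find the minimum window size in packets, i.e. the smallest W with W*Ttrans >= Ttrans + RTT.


Given: Ttrans = 2 ms, RTT = 100 ms (= 2 * Tprop, Tprop = 50 ms)
Time until first ACK returns = Ttrans + RTT = 2 + 100 = 102 ms
Need W * Ttrans >= Ttrans + RTT  ->  W >= (Ttrans + RTT) / Ttrans
(Ttrans + RTT) / Ttrans = 102 / 2 = 51
W_min = ceil(51) = 51

51


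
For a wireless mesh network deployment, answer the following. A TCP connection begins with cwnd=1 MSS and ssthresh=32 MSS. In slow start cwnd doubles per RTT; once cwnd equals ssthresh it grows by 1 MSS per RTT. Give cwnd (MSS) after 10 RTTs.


RTT 0: cwnd = 1 MSS (initial)
RTT 1: cwnd = 2 MSS (slow start, doubled)
RTT 2: cwnd = 4 MSS (slow start, doubled)
RTT 3: cwnd = 8 MSS (slow start, doubled)
RTT 4: cwnd = 16 MSS (slow start, doubled)
RTT 5: cwnd = 32 MSS (slow start, doubled)
RTT 6: cwnd = 33 MSS (congestion avoidance, +1)
RTT 7: cwnd = 34 MSS (congestion avoidance, +1)
RTT 8: cwnd = 35 MSS (congestion avoidance, +1)
RTT 9: cwnd = 36 MSS (congestion avoidance, +1)
RTT 10: cwnd = 37 MSS (congestion avoidance, +1)

37


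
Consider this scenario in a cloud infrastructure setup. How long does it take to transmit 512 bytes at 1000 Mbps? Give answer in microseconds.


Given: packet = 512 bytes, bandwidth = 1000 Mbps
Packet in bits = 512 * 8 = 4096 bits
Bandwidth = 1000 * 10^6 = 1000000000 bps
Time = 4096 / 1000000000 seconds
Time in us = 4096 * 10^6 / 1000000000 = 4.096

4.096


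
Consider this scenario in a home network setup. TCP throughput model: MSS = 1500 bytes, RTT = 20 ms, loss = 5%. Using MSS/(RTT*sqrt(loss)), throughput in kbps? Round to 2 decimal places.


Given: MSS = 1500 bytes, RTT = 20 ms, loss = 5%
RTT in seconds = 20 / 1000 = 0.02
Loss rate = 5% = 0.05
sqrt(loss) = sqrt(0.05) = 0.223606797750
Throughput (bytes/s) = 1500 / (0.02 * 0.223606797750) = 335410.1966
Throughput (kbps) = 335410.1966 * 8 / 1000 = 2683.281573 -> 2683.28 kbps (2 dp)

2683.28


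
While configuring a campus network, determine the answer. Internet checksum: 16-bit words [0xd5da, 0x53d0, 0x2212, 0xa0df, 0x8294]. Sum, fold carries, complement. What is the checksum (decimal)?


Given words: [0xd5da, 0x53d0, 0x2212, 0xa0df, 0x8294]
Step 1: Sum all words
Raw sum = 54746 + 21456 + 8722 + 41183 + 33428 = 159535
Step 2: Fold carry: (28463 + 2) = 28465
One's complement = ~28465 & 0xFFFF = 37070

37070


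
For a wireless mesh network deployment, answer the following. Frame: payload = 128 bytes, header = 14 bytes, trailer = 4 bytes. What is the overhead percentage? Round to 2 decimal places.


Given: payload = 128 B, header = 14 B, trailer = 4 B
Overhead bytes = header + trailer = 14 + 4 = 18
Total frame = payload + overhead = 128 + 18 = 146
Overhead % = 18 / 146 * 100 = 12.3288% -> 12.33% (2 dp)

12.33


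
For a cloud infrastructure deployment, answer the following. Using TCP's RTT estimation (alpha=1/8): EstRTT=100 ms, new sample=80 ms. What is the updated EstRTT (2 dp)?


Given: EstRTT = 100 ms, SampleRTT = 80 ms, alpha = 1/8
New EstRTT = (1 - alpha) * EstRTT + alpha * SampleRTT
(7/8) * 100 = 87.5
(1/8) * 80 = 10
New EstRTT = 87.5 + 10 = 97.5 ms -> 97.50 ms (2 dp)

97.50


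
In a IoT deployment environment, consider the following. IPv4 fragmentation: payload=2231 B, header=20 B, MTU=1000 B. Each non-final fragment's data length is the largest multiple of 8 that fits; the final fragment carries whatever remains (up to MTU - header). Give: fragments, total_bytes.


Max data per non-final fragment = floor((MTU - header)/8)*8 = floor((1000 - 20)/8)*8 = floor(980/8)*8 = 976 B
Final fragment needs no 8-byte alignment: it can carry up to MTU - header = 980 B
Non-final fragments needed = ceil((payload - 980) / 976) = ceil(1251/976) = ceil(1.2818) = 2
Number of fragments = 2 + 1 = 3
Fragment sizes (data): 2 * 976 B + 279 B (last, 279 <= 980 OK)
Total bytes sent = payload + n_frags * header = 2231 + 3*20 = 2231 + 60 = 2291 B

3, 2291


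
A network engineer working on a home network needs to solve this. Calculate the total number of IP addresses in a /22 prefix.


Given: CIDR prefix /22
Host bits = 32 - 22 = 10
Total addresses = 2^10 = 1024

1024


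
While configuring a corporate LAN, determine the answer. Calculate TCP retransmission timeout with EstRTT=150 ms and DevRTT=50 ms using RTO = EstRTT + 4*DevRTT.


Given: EstRTT = 150 ms, DevRTT = 50 ms
Timeout = EstRTT + 4 * DevRTT
4 * DevRTT = 4 * 50 = 200
Timeout = 150 + 200 = 350 ms

350


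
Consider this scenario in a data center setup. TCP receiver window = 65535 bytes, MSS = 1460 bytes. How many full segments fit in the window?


Given: RWND = 65535 bytes, MSS = 1460 bytes
Full segments = floor(RWND / MSS)
Full segments = floor(65535 / 1460)
Full segments = floor(44.887) = 44

44


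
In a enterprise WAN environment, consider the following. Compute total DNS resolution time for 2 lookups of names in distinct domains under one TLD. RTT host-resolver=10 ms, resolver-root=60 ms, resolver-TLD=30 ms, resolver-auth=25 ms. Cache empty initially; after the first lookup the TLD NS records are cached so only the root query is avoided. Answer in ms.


Lookup 1 (cold cache): local + root + TLD + auth = 10 + 60 + 30 + 25 = 125 ms
Lookups 2..2 (TLD NS cached -> skip root; new domain -> still ask TLD and auth): local + TLD + auth = 10 + 30 + 25 = 65 ms each
Remaining 1 lookups: 1 * 65 = 65 ms
Total = 125 + 65 = 190 ms

190


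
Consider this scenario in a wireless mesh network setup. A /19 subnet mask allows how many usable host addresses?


Given: subnet mask /19
Host bits = 32 - 19 = 13
Total addresses = 2^13 = 8192
Usable hosts = 8192 - 2 (network + broadcast) = 8190

8190


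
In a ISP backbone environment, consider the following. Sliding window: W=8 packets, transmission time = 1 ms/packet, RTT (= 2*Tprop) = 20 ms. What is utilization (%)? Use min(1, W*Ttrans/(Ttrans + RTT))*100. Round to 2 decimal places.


Given: W = 8, Ttrans = 1 ms, RTT = 20 ms (= 2 * Tprop, Tprop = 10 ms)
Cycle time = Ttrans + RTT = 1 + 20 = 21 ms (first packet sent until its ACK returns)
W * Ttrans = 8 * 1 = 8 ms of sending per cycle
W * Ttrans / (Ttrans + RTT) = 8 / 21 = 0.380952
U = min(1, 0.380952) = 0.380952
U% = 38.10%

38.10


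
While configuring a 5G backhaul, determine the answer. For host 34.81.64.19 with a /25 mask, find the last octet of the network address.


Given: IP = 34.81.64.19, prefix = /25
Subnet mask = 255.255.255.128
Last octet of IP: 19
Last octet of mask: 128
Network last octet = 19 AND 128 = 0

0


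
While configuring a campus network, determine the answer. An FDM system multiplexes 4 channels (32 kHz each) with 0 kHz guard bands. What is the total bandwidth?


Given: 4 channels, 32 kHz each, guard = 0 kHz
Channel bandwidth = 4 * 32 = 128 kHz
Guard bands = 3 gaps * 0 kHz = 0 kHz
Total = 128 + 0 = 128 kHz

128


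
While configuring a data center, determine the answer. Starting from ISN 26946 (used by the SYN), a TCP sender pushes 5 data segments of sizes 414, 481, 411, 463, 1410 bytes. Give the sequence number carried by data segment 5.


The SYN occupies sequence number ISN = 26946, so the first data byte is ISN + 1 = 26947.
SEQ of data segment i = (ISN + 1) + sum of payload sizes of segments 1..i-1.
Segment 1: SEQ = 26947, payload = 414 bytes
Segment 2: SEQ = 27361, payload = 481 bytes
Segment 3: SEQ = 27842, payload = 411 bytes
Segment 4: SEQ = 28253, payload = 463 bytes
Segment 5: SEQ = 28716, payload = 1410 bytes
SEQ of segment 5 = 26947 + 414 + 481 + 411 + 463 = 28716

28716


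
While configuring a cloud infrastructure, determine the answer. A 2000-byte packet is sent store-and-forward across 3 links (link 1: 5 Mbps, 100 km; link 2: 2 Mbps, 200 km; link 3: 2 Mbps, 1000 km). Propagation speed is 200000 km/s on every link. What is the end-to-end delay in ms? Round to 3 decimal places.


Packet = 2000 bytes = 16000 bits. Store-and-forward: sum (t_trans + t_prop) per link.
Link 1: t_trans = 16000/(5*10^6) s = 3.2000 ms; t_prop = 100/200000 s = 0.5000 ms; subtotal = 3.7000 ms
Link 2: t_trans = 16000/(2*10^6) s = 8.0000 ms; t_prop = 200/200000 s = 1.0000 ms; subtotal = 9.0000 ms
Link 3: t_trans = 16000/(2*10^6) s = 8.0000 ms; t_prop = 1000/200000 s = 5.0000 ms; subtotal = 13.0000 ms
End-to-end = 3.7000 + 9.0000 + 13.0000 = 25.7000 ms -> 25.700 ms (3 dp)

25.700


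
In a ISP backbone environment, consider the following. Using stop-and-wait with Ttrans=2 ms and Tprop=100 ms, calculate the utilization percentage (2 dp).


Given: Ttrans = 2 ms, Tprop = 100 ms
RTT = 2 * Tprop = 2 * 100 = 200 ms
U = Ttrans / (Ttrans + RTT)
U = 2 / (2 + 200)
U = 2 / 202 = 0.009901
U% = 0.99%

0.99


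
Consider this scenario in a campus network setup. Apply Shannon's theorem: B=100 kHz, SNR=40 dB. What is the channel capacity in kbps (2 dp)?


Given: B = 100 kHz, SNR = 40 dB
SNR linear = 10^(40/10) = 10000
1 + SNR = 10001
log2(10001) = 13.2878566418
C = 100 * 1000 * 13.2878566418 = 1328785.6642 bps
C = 1328.785664 kbps -> 1328.79 kbps (2 dp)

1328.79


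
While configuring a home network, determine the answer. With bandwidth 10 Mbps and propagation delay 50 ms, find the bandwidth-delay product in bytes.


Given: bandwidth = 10 Mbps, delay = 50 ms
BDP in bits = 10 * 10^6 * 50 / 1000
BDP in bits = 500000
BDP in bytes = 500000 / 8 = 62500

62500


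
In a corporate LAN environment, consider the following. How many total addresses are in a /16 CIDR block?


Given: CIDR prefix /16
Host bits = 32 - 16 = 16
Total addresses = 2^16 = 65536

65536


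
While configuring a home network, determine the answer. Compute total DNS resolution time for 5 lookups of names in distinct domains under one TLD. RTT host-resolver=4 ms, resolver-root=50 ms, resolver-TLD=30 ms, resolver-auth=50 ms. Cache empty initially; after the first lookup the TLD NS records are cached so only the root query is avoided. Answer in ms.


Lookup 1 (cold cache): local + root + TLD + auth = 4 + 50 + 30 + 50 = 134 ms
Lookups 2..5 (TLD NS cached -> skip root; new domain -> still ask TLD and auth): local + TLD + auth = 4 + 30 + 50 = 84 ms each
Remaining 4 lookups: 4 * 84 = 336 ms
Total = 134 + 336 = 470 ms

470


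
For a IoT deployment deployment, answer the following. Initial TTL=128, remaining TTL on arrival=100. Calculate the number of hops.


Given: initial TTL = 128, received TTL = 100
Hops = initial TTL - received TTL
Hops = 128 - 100 = 28

28


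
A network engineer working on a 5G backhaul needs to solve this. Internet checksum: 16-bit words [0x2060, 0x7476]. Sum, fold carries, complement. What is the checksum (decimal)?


Given words: [0x2060, 0x7476]
Step 1: Sum all words
Raw sum = 8288 + 29814 = 38102
One's complement = ~38102 & 0xFFFF = 27433

27433


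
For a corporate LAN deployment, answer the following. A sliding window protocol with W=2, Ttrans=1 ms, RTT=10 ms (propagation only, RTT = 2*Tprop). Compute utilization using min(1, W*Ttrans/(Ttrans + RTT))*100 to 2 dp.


Given: W = 2, Ttrans = 1 ms, RTT = 10 ms (= 2 * Tprop, Tprop = 5 ms)
Cycle time = Ttrans + RTT = 1 + 10 = 11 ms (first packet sent until its ACK returns)
W * Ttrans = 2 * 1 = 2 ms of sending per cycle
W * Ttrans / (Ttrans + RTT) = 2 / 11 = 0.181818
U = min(1, 0.181818) = 0.181818
U% = 18.18%

18.18


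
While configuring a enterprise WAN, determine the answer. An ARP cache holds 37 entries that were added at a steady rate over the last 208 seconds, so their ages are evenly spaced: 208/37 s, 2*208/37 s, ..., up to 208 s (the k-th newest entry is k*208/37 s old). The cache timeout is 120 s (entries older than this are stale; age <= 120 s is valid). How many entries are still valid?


Ages are k * 208/37 s for k = 1..37 (spacing = 5.6216 s).
Entry k is valid iff k * 208/37 <= 120 iff k <= 37 * 120 / 208 = 21.3462
n_valid = floor(21.3462) = 21
(n_stale = 37 - 21 = 16)

21


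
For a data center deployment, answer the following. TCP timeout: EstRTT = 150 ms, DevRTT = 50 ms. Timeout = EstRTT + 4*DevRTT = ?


Given: EstRTT = 150 ms, DevRTT = 50 ms
Timeout = EstRTT + 4 * DevRTT
4 * DevRTT = 4 * 50 = 200
Timeout = 150 + 200 = 350 ms

350


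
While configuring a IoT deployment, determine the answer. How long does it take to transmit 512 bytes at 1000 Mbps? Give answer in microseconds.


Given: packet = 512 bytes, bandwidth = 1000 Mbps
Packet in bits = 512 * 8 = 4096 bits
Bandwidth = 1000 * 10^6 = 1000000000 bps
Time = 4096 / 1000000000 seconds
Time in us = 4096 * 10^6 / 1000000000 = 4.096

4.096


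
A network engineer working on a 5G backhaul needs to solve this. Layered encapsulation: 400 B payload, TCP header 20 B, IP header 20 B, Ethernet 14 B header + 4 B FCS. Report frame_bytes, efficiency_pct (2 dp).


TCP segment = 400 + 20 = 420 B
IP packet = 420 + 20 = 440 B
Ethernet frame = 440 + 14 + 4 = 458 B
Efficiency = app / frame = 400 / 458 = 0.873362 = 87.3362% -> 87.34% (2 dp)

458, 87.34


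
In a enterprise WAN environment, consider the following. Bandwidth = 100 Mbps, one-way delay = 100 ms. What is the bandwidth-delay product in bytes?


Given: bandwidth = 100 Mbps, delay = 100 ms
BDP in bits = 100 * 10^6 * 100 / 1000
BDP in bits = 10000000
BDP in bytes = 10000000 / 8 = 1250000

1250000


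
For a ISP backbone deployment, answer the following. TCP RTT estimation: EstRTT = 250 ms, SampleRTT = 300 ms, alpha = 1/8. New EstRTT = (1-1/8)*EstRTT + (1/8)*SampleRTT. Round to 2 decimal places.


Given: EstRTT = 250 ms, SampleRTT = 300 ms, alpha = 1/8
New EstRTT = (1 - alpha) * EstRTT + alpha * SampleRTT
(7/8) * 250 = 218.75
(1/8) * 300 = 37.5
New EstRTT = 218.75 + 37.5 = 256.25 ms -> 256.25 ms (2 dp)

256.25


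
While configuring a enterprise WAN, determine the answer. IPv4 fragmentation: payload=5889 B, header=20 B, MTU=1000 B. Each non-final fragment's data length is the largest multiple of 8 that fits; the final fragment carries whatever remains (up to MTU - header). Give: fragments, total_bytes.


Max data per non-final fragment = floor((MTU - header)/8)*8 = floor((1000 - 20)/8)*8 = floor(980/8)*8 = 976 B
Final fragment needs no 8-byte alignment: it can carry up to MTU - header = 980 B
Non-final fragments needed = ceil((payload - 980) / 976) = ceil(4909/976) = ceil(5.0297) = 6
Number of fragments = 6 + 1 = 7
Fragment sizes (data): 6 * 976 B + 33 B (last, 33 <= 980 OK)
Total bytes sent = payload + n_frags * header = 5889 + 7*20 = 5889 + 140 = 6029 B

7, 6029


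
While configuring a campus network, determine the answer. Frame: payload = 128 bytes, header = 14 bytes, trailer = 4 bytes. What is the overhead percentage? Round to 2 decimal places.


Given: payload = 128 B, header = 14 B, trailer = 4 B
Overhead bytes = header + trailer = 14 + 4 = 18
Total frame = payload + overhead = 128 + 18 = 146
Overhead % = 18 / 146 * 100 = 12.3288% -> 12.33% (2 dp)

12.33


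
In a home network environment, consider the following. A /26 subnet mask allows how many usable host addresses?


Given: subnet mask /26
Host bits = 32 - 26 = 6
Total addresses = 2^6 = 64
Usable hosts = 64 - 2 (network + broadcast) = 62

62


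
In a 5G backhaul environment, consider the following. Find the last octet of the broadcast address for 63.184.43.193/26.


Given: IP = 63.184.43.193, prefix = /26
Host bits = 32 - 26 = 6
Network last octet = 193 AND mask = 192
Host part size = 2^6 - 1 = 63
Broadcast last octet = 192 OR 63 = 255

255


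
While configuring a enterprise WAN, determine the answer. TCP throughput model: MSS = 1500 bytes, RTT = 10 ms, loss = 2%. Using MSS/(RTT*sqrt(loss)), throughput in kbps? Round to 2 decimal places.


Given: MSS = 1500 bytes, RTT = 10 ms, loss = 2%
RTT in seconds = 10 / 1000 = 0.01
Loss rate = 2% = 0.02
sqrt(loss) = sqrt(0.02) = 0.141421356237
Throughput (bytes/s) = 1500 / (0.01 * 0.141421356237) = 1060660.1718
Throughput (kbps) = 1060660.1718 * 8 / 1000 = 8485.281374 -> 8485.28 kbps (2 dp)

8485.28


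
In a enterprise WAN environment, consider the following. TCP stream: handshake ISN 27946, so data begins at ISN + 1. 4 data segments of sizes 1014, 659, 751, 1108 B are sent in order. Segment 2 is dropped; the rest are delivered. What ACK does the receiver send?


SYN uses sequence number 27946; first data byte = ISN + 1 = 27947.
Segment 1: SEQ = 27947, len = 1014 B, covers [27947, 28960]
Segment 2: SEQ = 28961, len = 659 B, covers [28961, 29619] [LOST]
Segment 3: SEQ = 29620, len = 751 B, covers [29620, 30370]
Segment 4: SEQ = 30371, len = 1108 B, covers [30371, 31478]
In-order data received: bytes [27947, 28960] (segments 1..1).
Segment 2 missing -> gap begins at byte 28961; later segments buffered out of order.
Cumulative ACK = next expected in-order byte = 27947 + 1014 = 28961

28961


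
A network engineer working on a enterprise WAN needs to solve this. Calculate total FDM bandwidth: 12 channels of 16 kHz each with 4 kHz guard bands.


Given: 12 channels, 16 kHz each, guard = 4 kHz
Channel bandwidth = 12 * 16 = 192 kHz
Guard bands = 11 gaps * 4 kHz = 44 kHz
Total = 192 + 44 = 236 kHz

236


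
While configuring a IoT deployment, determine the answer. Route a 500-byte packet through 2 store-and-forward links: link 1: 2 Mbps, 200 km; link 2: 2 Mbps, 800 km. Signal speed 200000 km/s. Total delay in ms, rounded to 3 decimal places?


Packet = 500 bytes = 4000 bits. Store-and-forward: sum (t_trans + t_prop) per link.
Link 1: t_trans = 4000/(2*10^6) s = 2.0000 ms; t_prop = 200/200000 s = 1.0000 ms; subtotal = 3.0000 ms
Link 2: t_trans = 4000/(2*10^6) s = 2.0000 ms; t_prop = 800/200000 s = 4.0000 ms; subtotal = 6.0000 ms
End-to-end = 3.0000 + 6.0000 = 9.0000 ms -> 9.000 ms (3 dp)

9.000


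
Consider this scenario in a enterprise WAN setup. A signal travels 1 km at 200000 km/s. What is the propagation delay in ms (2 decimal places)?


Given: distance = 1 km, speed = 200000 km/s
Delay = distance / speed = 1 / 200000 seconds
Delay in ms = 1 * 1000 / 200000
Delay = 0.0050 ms
Rounded to 2 dp = 0.01 ms

0.01


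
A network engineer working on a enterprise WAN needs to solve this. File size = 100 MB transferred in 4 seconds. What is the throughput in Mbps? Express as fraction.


Given: file = 100 MB, time = 4 s
File in Mb = 100 * 8 = 800 Mb
Throughput = 800 / 4 Mbps
Throughput = 200 Mbps

200


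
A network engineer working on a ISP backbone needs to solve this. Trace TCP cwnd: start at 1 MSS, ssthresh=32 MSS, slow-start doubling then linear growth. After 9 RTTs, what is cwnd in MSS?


RTT 0: cwnd = 1 MSS (initial)
RTT 1: cwnd = 2 MSS (slow start, doubled)
RTT 2: cwnd = 4 MSS (slow start, doubled)
RTT 3: cwnd = 8 MSS (slow start, doubled)
RTT 4: cwnd = 16 MSS (slow start, doubled)
RTT 5: cwnd = 32 MSS (slow start, doubled)
RTT 6: cwnd = 33 MSS (congestion avoidance, +1)
RTT 7: cwnd = 34 MSS (congestion avoidance, +1)
RTT 8: cwnd = 35 MSS (congestion avoidance, +1)
RTT 9: cwnd = 36 MSS (congestion avoidance, +1)

36


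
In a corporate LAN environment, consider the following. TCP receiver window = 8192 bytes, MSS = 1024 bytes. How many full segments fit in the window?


Given: RWND = 8192 bytes, MSS = 1024 bytes
Full segments = floor(RWND / MSS)
Full segments = floor(8192 / 1024)
Full segments = floor(8.0) = 8

8


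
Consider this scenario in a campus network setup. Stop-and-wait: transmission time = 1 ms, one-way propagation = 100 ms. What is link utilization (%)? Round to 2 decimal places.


Given: Ttrans = 1 ms, Tprop = 100 ms
RTT = 2 * Tprop = 2 * 100 = 200 ms
U = Ttrans / (Ttrans + RTT)
U = 1 / (1 + 200)
U = 1 / 201 = 0.004975
U% = 0.50%

0.50


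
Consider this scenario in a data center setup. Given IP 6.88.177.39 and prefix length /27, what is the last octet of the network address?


Given: IP = 6.88.177.39, prefix = /27
Subnet mask = 255.255.255.224
Last octet of IP: 39
Last octet of mask: 224
Network last octet = 39 AND 224 = 32

32


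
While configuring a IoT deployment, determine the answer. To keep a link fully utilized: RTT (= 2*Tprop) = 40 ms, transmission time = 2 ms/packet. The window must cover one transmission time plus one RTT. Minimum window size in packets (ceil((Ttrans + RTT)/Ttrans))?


Given: Ttrans = 2 ms, RTT = 40 ms (= 2 * Tprop, Tprop = 20 ms)
Time until first ACK returns = Ttrans + RTT = 2 + 40 = 42 ms
Need W * Ttrans >= Ttrans + RTT  ->  W >= (Ttrans + RTT) / Ttrans
(Ttrans + RTT) / Ttrans = 42 / 2 = 21
W_min = ceil(21) = 21

21


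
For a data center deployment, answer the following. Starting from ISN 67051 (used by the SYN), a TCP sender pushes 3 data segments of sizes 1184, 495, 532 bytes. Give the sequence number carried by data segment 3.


The SYN occupies sequence number ISN = 67051, so the first data byte is ISN + 1 = 67052.
SEQ of data segment i = (ISN + 1) + sum of payload sizes of segments 1..i-1.
Segment 1: SEQ = 67052, payload = 1184 bytes
Segment 2: SEQ = 68236, payload = 495 bytes
Segment 3: SEQ = 68731, payload = 532 bytes
SEQ of segment 3 = 67052 + 1184 + 495 = 68731

68731


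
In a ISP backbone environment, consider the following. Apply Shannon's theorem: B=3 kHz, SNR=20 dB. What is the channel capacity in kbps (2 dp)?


Given: B = 3 kHz, SNR = 20 dB
SNR linear = 10^(20/10) = 100
1 + SNR = 101
log2(101) = 6.6582114828
C = 3 * 1000 * 6.6582114828 = 19974.6344 bps
C = 19.974634 kbps -> 19.97 kbps (2 dp)

19.97


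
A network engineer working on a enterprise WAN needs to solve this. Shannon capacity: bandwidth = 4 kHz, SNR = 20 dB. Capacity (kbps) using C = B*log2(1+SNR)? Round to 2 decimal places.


Given: B = 4 kHz, SNR = 20 dB
SNR linear = 10^(20/10) = 100
1 + SNR = 101
log2(101) = 6.6582114828
C = 4 * 1000 * 6.6582114828 = 26632.8459 bps
C = 26.632846 kbps -> 26.63 kbps (2 dp)

26.63


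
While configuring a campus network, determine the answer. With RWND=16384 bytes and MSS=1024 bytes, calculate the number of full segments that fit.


Given: RWND = 16384 bytes, MSS = 1024 bytes
Full segments = floor(RWND / MSS)
Full segments = floor(16384 / 1024)
Full segments = floor(16.0) = 16

16


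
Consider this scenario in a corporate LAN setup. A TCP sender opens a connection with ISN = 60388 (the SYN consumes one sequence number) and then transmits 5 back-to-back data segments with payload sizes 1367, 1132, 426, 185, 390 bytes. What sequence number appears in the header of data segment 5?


The SYN occupies sequence number ISN = 60388, so the first data byte is ISN + 1 = 60389.
SEQ of data segment i = (ISN + 1) + sum of payload sizes of segments 1..i-1.
Segment 1: SEQ = 60389, payload = 1367 bytes
Segment 2: SEQ = 61756, payload = 1132 bytes
Segment 3: SEQ = 62888, payload = 426 bytes
Segment 4: SEQ = 63314, payload = 185 bytes
Segment 5: SEQ = 63499, payload = 390 bytes
SEQ of segment 5 = 60389 + 1367 + 1132 + 426 + 185 = 63499

63499


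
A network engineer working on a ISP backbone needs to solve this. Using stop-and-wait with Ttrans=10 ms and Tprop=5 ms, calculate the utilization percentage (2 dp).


Given: Ttrans = 10 ms, Tprop = 5 ms
RTT = 2 * Tprop = 2 * 5 = 10 ms
U = Ttrans / (Ttrans + RTT)
U = 10 / (10 + 10)
U = 10 / 20 = 0.5
U% = 50.00%

50.00


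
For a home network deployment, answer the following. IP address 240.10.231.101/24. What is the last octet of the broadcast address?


Given: IP = 240.10.231.101, prefix = /24
Host bits = 32 - 24 = 8
Network last octet = 101 AND mask = 0
Host part size = 2^8 - 1 = 255
Broadcast last octet = 0 OR 255 = 255

255


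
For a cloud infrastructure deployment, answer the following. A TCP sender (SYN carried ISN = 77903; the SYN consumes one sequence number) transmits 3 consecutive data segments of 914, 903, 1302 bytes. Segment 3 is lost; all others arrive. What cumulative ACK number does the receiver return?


SYN uses sequence number 77903; first data byte = ISN + 1 = 77904.
Segment 1: SEQ = 77904, len = 914 B, covers [77904, 78817]
Segment 2: SEQ = 78818, len = 903 B, covers [78818, 79720]
Segment 3: SEQ = 79721, len = 1302 B, covers [79721, 81022] [LOST]
In-order data received: bytes [77904, 79720] (segments 1..2).
Segment 3 missing -> gap begins at byte 79721.
Cumulative ACK = next expected in-order byte = 77904 + 914 + 903 = 79721

79721


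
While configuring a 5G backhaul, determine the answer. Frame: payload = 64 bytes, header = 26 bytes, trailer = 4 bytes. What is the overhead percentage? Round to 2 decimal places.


Given: payload = 64 B, header = 26 B, trailer = 4 B
Overhead bytes = header + trailer = 26 + 4 = 30
Total frame = payload + overhead = 64 + 30 = 94
Overhead % = 30 / 94 * 100 = 31.9149% -> 31.91% (2 dp)

31.91


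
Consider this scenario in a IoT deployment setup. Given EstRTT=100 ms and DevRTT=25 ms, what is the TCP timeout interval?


Given: EstRTT = 100 ms, DevRTT = 25 ms
Timeout = EstRTT + 4 * DevRTT
4 * DevRTT = 4 * 25 = 100
Timeout = 100 + 100 = 200 ms

200


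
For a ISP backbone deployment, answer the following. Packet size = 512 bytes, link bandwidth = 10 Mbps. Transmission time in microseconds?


Given: packet = 512 bytes, bandwidth = 10 Mbps
Packet in bits = 512 * 8 = 4096 bits
Bandwidth = 10 * 10^6 = 10000000 bps
Time = 4096 / 10000000 seconds
Time in us = 4096 * 10^6 / 10000000 = 409.6

409.6


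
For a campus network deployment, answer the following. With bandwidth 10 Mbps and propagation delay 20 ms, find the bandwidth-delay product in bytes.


Given: bandwidth = 10 Mbps, delay = 20 ms
BDP in bits = 10 * 10^6 * 20 / 1000
BDP in bits = 200000
BDP in bytes = 200000 / 8 = 25000

25000


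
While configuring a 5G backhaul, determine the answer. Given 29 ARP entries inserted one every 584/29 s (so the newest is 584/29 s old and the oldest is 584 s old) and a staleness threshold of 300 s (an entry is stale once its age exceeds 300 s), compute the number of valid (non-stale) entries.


Ages are k * 584/29 s for k = 1..29 (spacing = 20.1379 s).
Entry k is valid iff k * 584/29 <= 300 iff k <= 29 * 300 / 584 = 14.8973
n_valid = floor(14.8973) = 14
(n_stale = 29 - 14 = 15)

14


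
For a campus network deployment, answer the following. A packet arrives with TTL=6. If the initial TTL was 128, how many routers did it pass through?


Given: initial TTL = 128, received TTL = 6
Hops = initial TTL - received TTL
Hops = 128 - 6 = 122

122


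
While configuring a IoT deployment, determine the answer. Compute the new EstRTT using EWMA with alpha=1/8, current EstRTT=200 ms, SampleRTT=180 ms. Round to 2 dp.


Given: EstRTT = 200 ms, SampleRTT = 180 ms, alpha = 1/8
New EstRTT = (1 - alpha) * EstRTT + alpha * SampleRTT
(7/8) * 200 = 175
(1/8) * 180 = 22.5
New EstRTT = 175 + 22.5 = 197.5 ms -> 197.50 ms (2 dp)

197.50


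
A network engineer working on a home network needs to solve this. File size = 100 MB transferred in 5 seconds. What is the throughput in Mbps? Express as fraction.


Given: file = 100 MB, time = 5 s
File in Mb = 100 * 8 = 800 Mb
Throughput = 800 / 5 Mbps
Throughput = 160 Mbps

160


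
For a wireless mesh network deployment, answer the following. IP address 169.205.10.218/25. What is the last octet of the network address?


Given: IP = 169.205.10.218, prefix = /25
Subnet mask = 255.255.255.128
Last octet of IP: 218
Last octet of mask: 128
Network last octet = 218 AND 128 = 128

128


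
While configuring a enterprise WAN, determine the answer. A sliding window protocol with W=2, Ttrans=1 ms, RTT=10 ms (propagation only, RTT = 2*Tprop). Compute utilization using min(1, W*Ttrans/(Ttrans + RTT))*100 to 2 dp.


Given: W = 2, Ttrans = 1 ms, RTT = 10 ms (= 2 * Tprop, Tprop = 5 ms)
Cycle time = Ttrans + RTT = 1 + 10 = 11 ms (first packet sent until its ACK returns)
W * Ttrans = 2 * 1 = 2 ms of sending per cycle
W * Ttrans / (Ttrans + RTT) = 2 / 11 = 0.181818
U = min(1, 0.181818) = 0.181818
U% = 18.18%

18.18


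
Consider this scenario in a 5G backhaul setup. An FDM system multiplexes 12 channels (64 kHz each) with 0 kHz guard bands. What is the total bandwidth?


Given: 12 channels, 64 kHz each, guard = 0 kHz
Channel bandwidth = 12 * 64 = 768 kHz
Guard bands = 11 gaps * 0 kHz = 0 kHz
Total = 768 + 0 = 768 kHz

768


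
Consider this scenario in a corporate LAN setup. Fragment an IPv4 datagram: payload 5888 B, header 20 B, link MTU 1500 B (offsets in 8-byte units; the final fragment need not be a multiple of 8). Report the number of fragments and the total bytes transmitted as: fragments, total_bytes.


Max data per non-final fragment = floor((MTU - header)/8)*8 = floor((1500 - 20)/8)*8 = floor(1480/8)*8 = 1480 B
Final fragment needs no 8-byte alignment: it can carry up to MTU - header = 1480 B
Non-final fragments needed = ceil((payload - 1480) / 1480) = ceil(4408/1480) = ceil(2.9784) = 3
Number of fragments = 3 + 1 = 4
Fragment sizes (data): 3 * 1480 B + 1448 B (last, 1448 <= 1480 OK)
Total bytes sent = payload + n_frags * header = 5888 + 4*20 = 5888 + 80 = 5968 B

4, 5968


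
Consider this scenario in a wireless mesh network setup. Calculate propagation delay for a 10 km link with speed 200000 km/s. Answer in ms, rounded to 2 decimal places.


Given: distance = 10 km, speed = 200000 km/s
Delay = distance / speed = 10 / 200000 seconds
Delay in ms = 10 * 1000 / 200000
Delay = 0.0500 ms
Rounded to 2 dp = 0.05 ms

0.05


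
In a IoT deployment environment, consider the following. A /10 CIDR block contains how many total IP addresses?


Given: CIDR prefix /10
Host bits = 32 - 10 = 22
Total addresses = 2^22 = 4194304

4194304


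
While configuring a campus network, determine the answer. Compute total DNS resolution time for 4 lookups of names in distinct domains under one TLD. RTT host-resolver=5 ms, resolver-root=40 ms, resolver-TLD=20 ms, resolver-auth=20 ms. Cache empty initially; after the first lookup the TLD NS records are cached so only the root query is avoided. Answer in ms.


Lookup 1 (cold cache): local + root + TLD + auth = 5 + 40 + 20 + 20 = 85 ms
Lookups 2..4 (TLD NS cached -> skip root; new domain -> still ask TLD and auth): local + TLD + auth = 5 + 20 + 20 = 45 ms each
Remaining 3 lookups: 3 * 45 = 135 ms
Total = 85 + 135 = 220 ms

220


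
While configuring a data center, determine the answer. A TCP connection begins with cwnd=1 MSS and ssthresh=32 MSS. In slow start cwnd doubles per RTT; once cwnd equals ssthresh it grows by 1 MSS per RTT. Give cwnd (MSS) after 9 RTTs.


RTT 0: cwnd = 1 MSS (initial)
RTT 1: cwnd = 2 MSS (slow start, doubled)
RTT 2: cwnd = 4 MSS (slow start, doubled)
RTT 3: cwnd = 8 MSS (slow start, doubled)
RTT 4: cwnd = 16 MSS (slow start, doubled)
RTT 5: cwnd = 32 MSS (slow start, doubled)
RTT 6: cwnd = 33 MSS (congestion avoidance, +1)
RTT 7: cwnd = 34 MSS (congestion avoidance, +1)
RTT 8: cwnd = 35 MSS (congestion avoidance, +1)
RTT 9: cwnd = 36 MSS (congestion avoidance, +1)

36


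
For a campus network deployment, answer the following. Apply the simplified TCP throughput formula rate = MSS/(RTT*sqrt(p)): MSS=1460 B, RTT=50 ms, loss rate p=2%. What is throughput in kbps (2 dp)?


Given: MSS = 1460 bytes, RTT = 50 ms, loss = 2%
RTT in seconds = 50 / 1000 = 0.05
Loss rate = 2% = 0.02
sqrt(loss) = sqrt(0.02) = 0.141421356237
Throughput (bytes/s) = 1460 / (0.05 * 0.141421356237) = 206475.1801
Throughput (kbps) = 206475.1801 * 8 / 1000 = 1651.801441 -> 1651.80 kbps (2 dp)

1651.80


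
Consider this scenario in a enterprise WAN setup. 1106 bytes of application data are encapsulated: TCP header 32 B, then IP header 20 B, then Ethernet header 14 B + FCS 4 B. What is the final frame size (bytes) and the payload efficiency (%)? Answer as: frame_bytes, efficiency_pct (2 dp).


TCP segment = 1106 + 32 = 1138 B
IP packet = 1138 + 20 = 1158 B
Ethernet frame = 1158 + 14 + 4 = 1176 B
Efficiency = app / frame = 1106 / 1176 = 0.940476 = 94.0476% -> 94.05% (2 dp)

1176, 94.05


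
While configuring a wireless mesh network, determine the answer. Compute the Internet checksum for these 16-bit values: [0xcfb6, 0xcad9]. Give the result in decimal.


Given words: [0xcfb6, 0xcad9]
Step 1: Sum all words
Raw sum = 53174 + 51929 = 105103
Step 2: Fold carry: (39567 + 1) = 39568
One's complement = ~39568 & 0xFFFF = 25967

25967


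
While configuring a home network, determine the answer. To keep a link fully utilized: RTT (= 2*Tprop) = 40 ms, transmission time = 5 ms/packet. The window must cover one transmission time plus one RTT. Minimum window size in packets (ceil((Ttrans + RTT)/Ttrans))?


Given: Ttrans = 5 ms, RTT = 40 ms (= 2 * Tprop, Tprop = 20 ms)
Time until first ACK returns = Ttrans + RTT = 5 + 40 = 45 ms
Need W * Ttrans >= Ttrans + RTT  ->  W >= (Ttrans + RTT) / Ttrans
(Ttrans + RTT) / Ttrans = 45 / 5 = 9
W_min = ceil(9) = 9

9


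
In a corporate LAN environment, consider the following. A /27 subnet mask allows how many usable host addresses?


Given: subnet mask /27
Host bits = 32 - 27 = 5
Total addresses = 2^5 = 32
Usable hosts = 32 - 2 (network + broadcast) = 30

30


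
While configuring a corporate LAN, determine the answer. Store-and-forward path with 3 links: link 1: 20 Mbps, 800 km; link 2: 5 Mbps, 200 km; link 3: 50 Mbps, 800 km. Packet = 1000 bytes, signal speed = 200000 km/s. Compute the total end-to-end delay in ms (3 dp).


Packet = 1000 bytes = 8000 bits. Store-and-forward: sum (t_trans + t_prop) per link.
Link 1: t_trans = 8000/(20*10^6) s = 0.4000 ms; t_prop = 800/200000 s = 4.0000 ms; subtotal = 4.4000 ms
Link 2: t_trans = 8000/(5*10^6) s = 1.6000 ms; t_prop = 200/200000 s = 1.0000 ms; subtotal = 2.6000 ms
Link 3: t_trans = 8000/(50*10^6) s = 0.1600 ms; t_prop = 800/200000 s = 4.0000 ms; subtotal = 4.1600 ms
End-to-end = 4.4000 + 2.6000 + 4.1600 = 11.1600 ms -> 11.160 ms (3 dp)

11.160


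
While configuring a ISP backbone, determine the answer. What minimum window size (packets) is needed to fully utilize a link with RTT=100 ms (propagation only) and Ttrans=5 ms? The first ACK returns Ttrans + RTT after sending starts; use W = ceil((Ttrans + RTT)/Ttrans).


Given: Ttrans = 5 ms, RTT = 100 ms (= 2 * Tprop, Tprop = 50 ms)
Time until first ACK returns = Ttrans + RTT = 5 + 100 = 105 ms
Need W * Ttrans >= Ttrans + RTT  ->  W >= (Ttrans + RTT) / Ttrans
(Ttrans + RTT) / Ttrans = 105 / 5 = 21
W_min = ceil(21) = 21

21


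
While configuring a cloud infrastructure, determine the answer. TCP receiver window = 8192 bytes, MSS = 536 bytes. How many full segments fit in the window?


Given: RWND = 8192 bytes, MSS = 536 bytes
Full segments = floor(RWND / MSS)
Full segments = floor(8192 / 536)
Full segments = floor(15.2836) = 15

15


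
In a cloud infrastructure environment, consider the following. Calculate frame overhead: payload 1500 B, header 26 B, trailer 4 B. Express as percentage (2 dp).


Given: payload = 1500 B, header = 26 B, trailer = 4 B
Overhead bytes = header + trailer = 26 + 4 = 30
Total frame = payload + overhead = 1500 + 30 = 1530
Overhead % = 30 / 1530 * 100 = 1.9608% -> 1.96% (2 dp)

1.96


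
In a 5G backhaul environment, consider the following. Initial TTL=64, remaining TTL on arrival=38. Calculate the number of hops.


Given: initial TTL = 64, received TTL = 38
Hops = initial TTL - received TTL
Hops = 64 - 38 = 26

26


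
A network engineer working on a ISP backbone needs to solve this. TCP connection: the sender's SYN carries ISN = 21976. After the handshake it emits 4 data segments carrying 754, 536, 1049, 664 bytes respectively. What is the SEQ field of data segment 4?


The SYN occupies sequence number ISN = 21976, so the first data byte is ISN + 1 = 21977.
SEQ of data segment i = (ISN + 1) + sum of payload sizes of segments 1..i-1.
Segment 1: SEQ = 21977, payload = 754 bytes
Segment 2: SEQ = 22731, payload = 536 bytes
Segment 3: SEQ = 23267, payload = 1049 bytes
Segment 4: SEQ = 24316, payload = 664 bytes
SEQ of segment 4 = 21977 + 754 + 536 + 1049 = 24316

24316


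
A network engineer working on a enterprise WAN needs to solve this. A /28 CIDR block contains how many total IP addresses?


Given: CIDR prefix /28
Host bits = 32 - 28 = 4
Total addresses = 2^4 = 16

16


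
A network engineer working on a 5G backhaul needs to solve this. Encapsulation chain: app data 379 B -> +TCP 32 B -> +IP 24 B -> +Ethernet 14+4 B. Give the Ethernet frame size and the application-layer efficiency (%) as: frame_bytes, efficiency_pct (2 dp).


TCP segment = 379 + 32 = 411 B
IP packet = 411 + 24 = 435 B
Ethernet frame = 435 + 14 + 4 = 453 B
Efficiency = app / frame = 379 / 453 = 0.836645 = 83.6645% -> 83.66% (2 dp)

453, 83.66
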